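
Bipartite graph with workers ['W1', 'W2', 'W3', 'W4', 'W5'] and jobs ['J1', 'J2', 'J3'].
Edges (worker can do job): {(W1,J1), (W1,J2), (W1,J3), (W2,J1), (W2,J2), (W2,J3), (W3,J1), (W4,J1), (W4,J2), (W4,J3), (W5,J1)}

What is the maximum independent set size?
Maximum independent set = 5

By König's theorem:
- Min vertex cover = Max matching = 3
- Max independent set = Total vertices - Min vertex cover
- Max independent set = 8 - 3 = 5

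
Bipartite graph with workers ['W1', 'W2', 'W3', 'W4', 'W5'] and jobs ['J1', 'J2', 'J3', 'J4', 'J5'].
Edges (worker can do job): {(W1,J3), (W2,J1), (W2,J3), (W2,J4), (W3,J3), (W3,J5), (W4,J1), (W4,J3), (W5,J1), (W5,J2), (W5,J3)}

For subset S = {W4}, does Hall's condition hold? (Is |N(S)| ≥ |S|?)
Yes: |N(S)| = 2, |S| = 1

Subset S = {W4}
Neighbors N(S) = {J1, J3}

|N(S)| = 2, |S| = 1
Hall's condition: |N(S)| ≥ |S| is satisfied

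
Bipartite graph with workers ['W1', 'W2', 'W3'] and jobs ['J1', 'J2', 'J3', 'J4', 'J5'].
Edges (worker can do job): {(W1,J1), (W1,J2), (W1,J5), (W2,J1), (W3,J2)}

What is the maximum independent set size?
Maximum independent set = 5

By König's theorem:
- Min vertex cover = Max matching = 3
- Max independent set = Total vertices - Min vertex cover
- Max independent set = 8 - 3 = 5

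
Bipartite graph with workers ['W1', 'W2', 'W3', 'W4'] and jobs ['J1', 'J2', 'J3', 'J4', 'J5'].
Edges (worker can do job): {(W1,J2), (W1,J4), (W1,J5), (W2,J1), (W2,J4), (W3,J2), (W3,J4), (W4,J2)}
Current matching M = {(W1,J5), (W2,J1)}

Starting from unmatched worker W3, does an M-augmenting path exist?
Yes: W3 → J2

An M-augmenting path alternates non-matching / matching edges, starting and ending at unmatched vertices.
Path: W3 → J2
(J2 is unmatched in M, so the path is augmenting.)
Flipping edges along this path would increase |M| from 2 to 3.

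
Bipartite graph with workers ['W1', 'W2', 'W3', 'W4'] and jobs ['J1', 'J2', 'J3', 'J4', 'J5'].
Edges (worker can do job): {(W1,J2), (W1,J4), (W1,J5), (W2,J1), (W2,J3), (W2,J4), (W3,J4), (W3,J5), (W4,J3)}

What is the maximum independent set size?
Maximum independent set = 5

By König's theorem:
- Min vertex cover = Max matching = 4
- Max independent set = Total vertices - Min vertex cover
- Max independent set = 9 - 4 = 5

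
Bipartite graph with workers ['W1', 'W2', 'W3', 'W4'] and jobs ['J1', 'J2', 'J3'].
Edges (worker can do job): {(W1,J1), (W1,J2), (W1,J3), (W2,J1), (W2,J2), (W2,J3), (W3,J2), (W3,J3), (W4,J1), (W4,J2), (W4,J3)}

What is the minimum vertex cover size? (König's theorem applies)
Minimum vertex cover size = 3

By König's theorem: in bipartite graphs,
min vertex cover = max matching = 3

Maximum matching has size 3, so minimum vertex cover also has size 3.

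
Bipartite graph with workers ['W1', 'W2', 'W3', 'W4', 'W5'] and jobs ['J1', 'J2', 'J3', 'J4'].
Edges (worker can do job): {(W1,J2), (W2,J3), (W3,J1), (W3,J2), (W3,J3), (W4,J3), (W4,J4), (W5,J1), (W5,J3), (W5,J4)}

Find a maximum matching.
Matching: {(W1,J2), (W3,J3), (W4,J4), (W5,J1)}

Maximum matching (size 4):
  W1 → J2
  W3 → J3
  W4 → J4
  W5 → J1

Each worker is assigned to at most one job, and each job to at most one worker.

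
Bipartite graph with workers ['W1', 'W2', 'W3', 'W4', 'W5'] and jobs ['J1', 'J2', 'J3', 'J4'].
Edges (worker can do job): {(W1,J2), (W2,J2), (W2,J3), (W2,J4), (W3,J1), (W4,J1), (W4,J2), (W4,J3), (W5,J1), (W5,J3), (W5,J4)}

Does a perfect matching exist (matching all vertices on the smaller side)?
Yes, perfect matching exists (size 4)

Perfect matching: {(W2,J3), (W3,J1), (W4,J2), (W5,J4)}
All 4 vertices on the smaller side are matched.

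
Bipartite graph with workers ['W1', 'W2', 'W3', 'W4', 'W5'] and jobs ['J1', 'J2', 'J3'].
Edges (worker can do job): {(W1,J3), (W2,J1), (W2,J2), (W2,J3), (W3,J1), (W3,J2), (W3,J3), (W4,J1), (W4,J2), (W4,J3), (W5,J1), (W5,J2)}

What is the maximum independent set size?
Maximum independent set = 5

By König's theorem:
- Min vertex cover = Max matching = 3
- Max independent set = Total vertices - Min vertex cover
- Max independent set = 8 - 3 = 5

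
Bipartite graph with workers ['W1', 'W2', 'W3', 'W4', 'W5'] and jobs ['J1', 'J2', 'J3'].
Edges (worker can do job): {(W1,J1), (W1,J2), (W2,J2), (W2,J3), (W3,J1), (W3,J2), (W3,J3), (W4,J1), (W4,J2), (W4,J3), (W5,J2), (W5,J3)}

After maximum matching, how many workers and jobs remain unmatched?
Unmatched: 2 workers, 0 jobs

Maximum matching size: 3
Workers: 5 total, 3 matched, 2 unmatched
Jobs: 3 total, 3 matched, 0 unmatched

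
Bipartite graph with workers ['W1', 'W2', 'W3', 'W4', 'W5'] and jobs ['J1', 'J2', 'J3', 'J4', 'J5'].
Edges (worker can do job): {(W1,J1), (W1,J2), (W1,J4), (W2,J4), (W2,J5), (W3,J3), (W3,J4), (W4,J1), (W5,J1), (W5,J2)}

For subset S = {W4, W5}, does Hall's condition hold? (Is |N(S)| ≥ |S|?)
Yes: |N(S)| = 2, |S| = 2

Subset S = {W4, W5}
Neighbors N(S) = {J1, J2}

|N(S)| = 2, |S| = 2
Hall's condition: |N(S)| ≥ |S| is satisfied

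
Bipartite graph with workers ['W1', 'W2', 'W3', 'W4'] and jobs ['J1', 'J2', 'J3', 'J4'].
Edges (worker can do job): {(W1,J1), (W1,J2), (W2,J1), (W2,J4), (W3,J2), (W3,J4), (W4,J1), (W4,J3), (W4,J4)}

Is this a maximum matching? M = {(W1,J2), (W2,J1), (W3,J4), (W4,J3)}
Yes, size 4 is maximum

Proposed matching has size 4.
Maximum matching size for this graph: 4.

This is a maximum matching.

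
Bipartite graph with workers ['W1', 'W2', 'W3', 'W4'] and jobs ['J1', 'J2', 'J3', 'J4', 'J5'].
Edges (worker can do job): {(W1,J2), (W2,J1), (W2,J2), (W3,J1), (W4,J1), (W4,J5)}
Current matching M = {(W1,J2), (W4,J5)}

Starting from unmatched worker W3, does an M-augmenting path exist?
Yes: W3 → J1

An M-augmenting path alternates non-matching / matching edges, starting and ending at unmatched vertices.
Path: W3 → J1
(J1 is unmatched in M, so the path is augmenting.)
Flipping edges along this path would increase |M| from 2 to 3.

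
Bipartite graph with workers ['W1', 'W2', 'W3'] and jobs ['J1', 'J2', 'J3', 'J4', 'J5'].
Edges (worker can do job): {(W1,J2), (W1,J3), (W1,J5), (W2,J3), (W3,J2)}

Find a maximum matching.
Matching: {(W1,J5), (W2,J3), (W3,J2)}

Maximum matching (size 3):
  W1 → J5
  W2 → J3
  W3 → J2

Each worker is assigned to at most one job, and each job to at most one worker.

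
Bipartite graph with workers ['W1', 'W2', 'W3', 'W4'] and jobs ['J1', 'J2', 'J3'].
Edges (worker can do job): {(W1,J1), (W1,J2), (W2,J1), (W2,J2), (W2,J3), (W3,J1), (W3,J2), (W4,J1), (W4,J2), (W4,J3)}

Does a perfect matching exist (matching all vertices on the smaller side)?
Yes, perfect matching exists (size 3)

Perfect matching: {(W1,J1), (W3,J2), (W4,J3)}
All 3 vertices on the smaller side are matched.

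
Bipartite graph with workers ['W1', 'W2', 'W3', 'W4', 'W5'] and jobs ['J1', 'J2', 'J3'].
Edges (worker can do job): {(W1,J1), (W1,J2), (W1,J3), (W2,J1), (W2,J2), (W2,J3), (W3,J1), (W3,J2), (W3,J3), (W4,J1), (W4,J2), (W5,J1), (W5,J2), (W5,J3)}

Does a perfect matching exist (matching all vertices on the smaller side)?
Yes, perfect matching exists (size 3)

Perfect matching: {(W1,J3), (W3,J1), (W5,J2)}
All 3 vertices on the smaller side are matched.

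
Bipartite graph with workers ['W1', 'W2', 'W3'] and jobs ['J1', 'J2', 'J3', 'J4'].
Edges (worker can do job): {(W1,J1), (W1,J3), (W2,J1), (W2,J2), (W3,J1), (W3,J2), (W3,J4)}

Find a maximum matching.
Matching: {(W1,J3), (W2,J2), (W3,J4)}

Maximum matching (size 3):
  W1 → J3
  W2 → J2
  W3 → J4

Each worker is assigned to at most one job, and each job to at most one worker.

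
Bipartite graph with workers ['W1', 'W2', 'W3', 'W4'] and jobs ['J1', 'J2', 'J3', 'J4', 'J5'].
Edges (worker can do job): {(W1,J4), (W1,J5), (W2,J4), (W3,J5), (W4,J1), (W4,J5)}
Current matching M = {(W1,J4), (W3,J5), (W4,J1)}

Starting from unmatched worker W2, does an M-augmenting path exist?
No augmenting path from W2

Alternating search from W2 reaches jobs: {J4, J5}.
Every reachable job is already matched in M, and following those matched edges back to workers exposes no further unvisited jobs.
No M-augmenting path from W2 exists.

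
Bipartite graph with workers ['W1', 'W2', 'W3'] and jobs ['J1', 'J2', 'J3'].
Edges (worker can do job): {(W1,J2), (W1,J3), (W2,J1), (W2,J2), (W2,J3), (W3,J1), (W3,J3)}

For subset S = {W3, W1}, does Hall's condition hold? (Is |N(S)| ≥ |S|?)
Yes: |N(S)| = 3, |S| = 2

Subset S = {W3, W1}
Neighbors N(S) = {J1, J2, J3}

|N(S)| = 3, |S| = 2
Hall's condition: |N(S)| ≥ |S| is satisfied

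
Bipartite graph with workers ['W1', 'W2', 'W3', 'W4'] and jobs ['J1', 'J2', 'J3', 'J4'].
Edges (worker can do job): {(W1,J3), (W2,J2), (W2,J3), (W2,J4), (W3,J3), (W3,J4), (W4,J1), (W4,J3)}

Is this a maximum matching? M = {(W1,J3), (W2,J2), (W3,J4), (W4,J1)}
Yes, size 4 is maximum

Proposed matching has size 4.
Maximum matching size for this graph: 4.

This is a maximum matching.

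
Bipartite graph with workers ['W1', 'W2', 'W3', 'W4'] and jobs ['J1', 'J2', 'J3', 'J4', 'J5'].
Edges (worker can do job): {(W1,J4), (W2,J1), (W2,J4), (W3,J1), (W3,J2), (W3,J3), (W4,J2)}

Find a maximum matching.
Matching: {(W1,J4), (W2,J1), (W3,J3), (W4,J2)}

Maximum matching (size 4):
  W1 → J4
  W2 → J1
  W3 → J3
  W4 → J2

Each worker is assigned to at most one job, and each job to at most one worker.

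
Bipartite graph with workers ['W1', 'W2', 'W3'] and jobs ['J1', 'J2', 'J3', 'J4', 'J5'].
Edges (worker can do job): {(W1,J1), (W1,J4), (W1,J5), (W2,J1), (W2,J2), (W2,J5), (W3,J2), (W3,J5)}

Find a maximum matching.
Matching: {(W1,J4), (W2,J1), (W3,J2)}

Maximum matching (size 3):
  W1 → J4
  W2 → J1
  W3 → J2

Each worker is assigned to at most one job, and each job to at most one worker.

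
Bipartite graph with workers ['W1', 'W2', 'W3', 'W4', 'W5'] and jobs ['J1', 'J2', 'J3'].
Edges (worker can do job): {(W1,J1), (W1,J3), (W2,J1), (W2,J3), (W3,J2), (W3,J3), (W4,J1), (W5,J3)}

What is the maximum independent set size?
Maximum independent set = 5

By König's theorem:
- Min vertex cover = Max matching = 3
- Max independent set = Total vertices - Min vertex cover
- Max independent set = 8 - 3 = 5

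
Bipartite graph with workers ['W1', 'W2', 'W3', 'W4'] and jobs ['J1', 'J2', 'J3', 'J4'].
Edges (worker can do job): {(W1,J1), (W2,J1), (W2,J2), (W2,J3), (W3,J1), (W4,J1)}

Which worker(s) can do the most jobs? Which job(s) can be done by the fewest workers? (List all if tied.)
Most versatile: W2 (3 jobs); Least covered: J4 (0 workers)

Worker degrees (jobs they can do): W1:1, W2:3, W3:1, W4:1
Job degrees (workers who can do it): J1:4, J2:1, J3:1, J4:0

Maximum worker degree is 3, achieved by: W2
Minimum job degree is 0, achieved by: J4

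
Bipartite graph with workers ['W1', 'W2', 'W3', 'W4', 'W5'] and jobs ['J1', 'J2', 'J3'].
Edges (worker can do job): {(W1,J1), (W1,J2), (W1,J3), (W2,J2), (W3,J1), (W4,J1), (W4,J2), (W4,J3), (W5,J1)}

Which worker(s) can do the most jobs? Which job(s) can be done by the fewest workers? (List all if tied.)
Most versatile: W1, W4 (3 jobs); Least covered: J3 (2 workers)

Worker degrees (jobs they can do): W1:3, W2:1, W3:1, W4:3, W5:1
Job degrees (workers who can do it): J1:4, J2:3, J3:2

Maximum worker degree is 3, achieved by: W1, W4
Minimum job degree is 2, achieved by: J3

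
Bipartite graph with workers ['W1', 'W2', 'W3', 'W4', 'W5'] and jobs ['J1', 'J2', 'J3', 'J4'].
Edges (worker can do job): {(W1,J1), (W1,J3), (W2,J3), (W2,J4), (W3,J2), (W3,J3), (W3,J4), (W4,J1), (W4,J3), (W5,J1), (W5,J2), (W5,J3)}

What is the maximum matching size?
Maximum matching size = 4

Maximum matching: {(W2,J4), (W3,J2), (W4,J3), (W5,J1)}
Size: 4

This assigns 4 workers to 4 distinct jobs.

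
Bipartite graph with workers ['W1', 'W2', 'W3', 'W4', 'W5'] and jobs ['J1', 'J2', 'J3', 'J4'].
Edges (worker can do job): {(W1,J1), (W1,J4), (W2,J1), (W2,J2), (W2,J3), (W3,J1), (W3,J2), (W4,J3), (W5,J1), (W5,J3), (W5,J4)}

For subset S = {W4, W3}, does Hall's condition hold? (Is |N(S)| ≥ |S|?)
Yes: |N(S)| = 3, |S| = 2

Subset S = {W4, W3}
Neighbors N(S) = {J1, J2, J3}

|N(S)| = 3, |S| = 2
Hall's condition: |N(S)| ≥ |S| is satisfied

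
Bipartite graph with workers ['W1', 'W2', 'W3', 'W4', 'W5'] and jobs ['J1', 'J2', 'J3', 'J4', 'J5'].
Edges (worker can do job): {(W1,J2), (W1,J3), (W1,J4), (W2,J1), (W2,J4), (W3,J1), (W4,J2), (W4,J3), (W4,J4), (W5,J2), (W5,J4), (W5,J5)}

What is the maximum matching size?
Maximum matching size = 5

Maximum matching: {(W1,J2), (W2,J4), (W3,J1), (W4,J3), (W5,J5)}
Size: 5

This assigns 5 workers to 5 distinct jobs.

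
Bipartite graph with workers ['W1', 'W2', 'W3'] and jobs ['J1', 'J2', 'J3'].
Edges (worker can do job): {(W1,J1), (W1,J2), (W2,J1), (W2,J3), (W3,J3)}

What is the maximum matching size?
Maximum matching size = 3

Maximum matching: {(W1,J2), (W2,J1), (W3,J3)}
Size: 3

This assigns 3 workers to 3 distinct jobs.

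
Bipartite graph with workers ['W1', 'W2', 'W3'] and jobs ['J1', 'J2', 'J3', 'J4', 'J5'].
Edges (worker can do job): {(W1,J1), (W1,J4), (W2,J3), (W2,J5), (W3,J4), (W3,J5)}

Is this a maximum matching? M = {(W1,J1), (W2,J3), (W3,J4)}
Yes, size 3 is maximum

Proposed matching has size 3.
Maximum matching size for this graph: 3.

This is a maximum matching.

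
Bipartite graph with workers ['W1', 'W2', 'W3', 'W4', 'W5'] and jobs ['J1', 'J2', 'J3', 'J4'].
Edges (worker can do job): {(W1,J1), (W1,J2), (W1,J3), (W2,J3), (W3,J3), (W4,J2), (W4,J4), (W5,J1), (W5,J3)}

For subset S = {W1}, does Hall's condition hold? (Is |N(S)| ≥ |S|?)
Yes: |N(S)| = 3, |S| = 1

Subset S = {W1}
Neighbors N(S) = {J1, J2, J3}

|N(S)| = 3, |S| = 1
Hall's condition: |N(S)| ≥ |S| is satisfied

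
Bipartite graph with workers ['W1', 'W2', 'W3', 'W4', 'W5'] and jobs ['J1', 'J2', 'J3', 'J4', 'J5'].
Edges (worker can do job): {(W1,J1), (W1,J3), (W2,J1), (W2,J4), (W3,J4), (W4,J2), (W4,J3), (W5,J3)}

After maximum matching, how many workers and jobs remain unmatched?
Unmatched: 1 workers, 1 jobs

Maximum matching size: 4
Workers: 5 total, 4 matched, 1 unmatched
Jobs: 5 total, 4 matched, 1 unmatched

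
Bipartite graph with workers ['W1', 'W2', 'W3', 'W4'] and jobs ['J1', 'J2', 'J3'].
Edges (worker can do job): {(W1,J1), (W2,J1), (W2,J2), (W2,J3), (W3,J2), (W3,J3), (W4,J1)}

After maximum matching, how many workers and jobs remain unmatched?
Unmatched: 1 workers, 0 jobs

Maximum matching size: 3
Workers: 4 total, 3 matched, 1 unmatched
Jobs: 3 total, 3 matched, 0 unmatched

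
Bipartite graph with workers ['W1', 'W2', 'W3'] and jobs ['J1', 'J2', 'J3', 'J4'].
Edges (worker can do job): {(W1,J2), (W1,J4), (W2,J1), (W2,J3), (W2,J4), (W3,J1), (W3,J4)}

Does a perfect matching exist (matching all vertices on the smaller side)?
Yes, perfect matching exists (size 3)

Perfect matching: {(W1,J4), (W2,J3), (W3,J1)}
All 3 vertices on the smaller side are matched.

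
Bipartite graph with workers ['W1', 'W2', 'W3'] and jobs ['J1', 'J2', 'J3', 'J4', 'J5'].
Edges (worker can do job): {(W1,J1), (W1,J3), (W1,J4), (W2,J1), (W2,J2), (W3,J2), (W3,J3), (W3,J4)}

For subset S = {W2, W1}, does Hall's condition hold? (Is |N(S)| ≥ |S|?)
Yes: |N(S)| = 4, |S| = 2

Subset S = {W2, W1}
Neighbors N(S) = {J1, J2, J3, J4}

|N(S)| = 4, |S| = 2
Hall's condition: |N(S)| ≥ |S| is satisfied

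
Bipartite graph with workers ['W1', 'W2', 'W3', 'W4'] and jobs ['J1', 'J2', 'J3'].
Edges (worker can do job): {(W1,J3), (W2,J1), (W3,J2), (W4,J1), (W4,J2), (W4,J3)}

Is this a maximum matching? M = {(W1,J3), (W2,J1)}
No, size 2 is not maximum

Proposed matching has size 2.
Maximum matching size for this graph: 3.

This is NOT maximum - can be improved to size 3.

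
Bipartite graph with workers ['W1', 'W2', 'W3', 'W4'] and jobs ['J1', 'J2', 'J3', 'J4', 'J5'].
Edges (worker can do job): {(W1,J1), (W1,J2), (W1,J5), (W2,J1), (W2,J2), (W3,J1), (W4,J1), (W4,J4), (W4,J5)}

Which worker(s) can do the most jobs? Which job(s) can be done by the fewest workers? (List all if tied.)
Most versatile: W1, W4 (3 jobs); Least covered: J3 (0 workers)

Worker degrees (jobs they can do): W1:3, W2:2, W3:1, W4:3
Job degrees (workers who can do it): J1:4, J2:2, J3:0, J4:1, J5:2

Maximum worker degree is 3, achieved by: W1, W4
Minimum job degree is 0, achieved by: J3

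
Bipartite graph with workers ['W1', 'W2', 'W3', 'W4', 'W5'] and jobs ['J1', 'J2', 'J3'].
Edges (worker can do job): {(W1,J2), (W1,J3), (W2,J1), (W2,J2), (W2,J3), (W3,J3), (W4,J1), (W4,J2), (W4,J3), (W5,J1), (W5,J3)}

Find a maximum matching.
Matching: {(W3,J3), (W4,J2), (W5,J1)}

Maximum matching (size 3):
  W3 → J3
  W4 → J2
  W5 → J1

Each worker is assigned to at most one job, and each job to at most one worker.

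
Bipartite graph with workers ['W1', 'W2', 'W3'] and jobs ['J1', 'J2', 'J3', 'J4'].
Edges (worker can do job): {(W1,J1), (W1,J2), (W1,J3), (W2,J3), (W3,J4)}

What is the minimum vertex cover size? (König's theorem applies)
Minimum vertex cover size = 3

By König's theorem: in bipartite graphs,
min vertex cover = max matching = 3

Maximum matching has size 3, so minimum vertex cover also has size 3.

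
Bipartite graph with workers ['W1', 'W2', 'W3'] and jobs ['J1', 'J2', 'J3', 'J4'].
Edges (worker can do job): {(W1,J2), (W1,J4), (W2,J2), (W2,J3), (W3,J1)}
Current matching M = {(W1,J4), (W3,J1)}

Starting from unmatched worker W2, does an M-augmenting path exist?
Yes: W2 → J2

An M-augmenting path alternates non-matching / matching edges, starting and ending at unmatched vertices.
Path: W2 → J2
(J2 is unmatched in M, so the path is augmenting.)
Flipping edges along this path would increase |M| from 2 to 3.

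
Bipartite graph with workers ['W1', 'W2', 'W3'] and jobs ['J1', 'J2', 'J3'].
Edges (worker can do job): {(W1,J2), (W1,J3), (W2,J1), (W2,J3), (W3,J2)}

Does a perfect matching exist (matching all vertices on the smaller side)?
Yes, perfect matching exists (size 3)

Perfect matching: {(W1,J3), (W2,J1), (W3,J2)}
All 3 vertices on the smaller side are matched.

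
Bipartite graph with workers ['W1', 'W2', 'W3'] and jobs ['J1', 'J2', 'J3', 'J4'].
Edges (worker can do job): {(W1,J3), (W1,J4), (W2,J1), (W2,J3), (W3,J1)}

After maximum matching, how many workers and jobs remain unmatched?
Unmatched: 0 workers, 1 jobs

Maximum matching size: 3
Workers: 3 total, 3 matched, 0 unmatched
Jobs: 4 total, 3 matched, 1 unmatched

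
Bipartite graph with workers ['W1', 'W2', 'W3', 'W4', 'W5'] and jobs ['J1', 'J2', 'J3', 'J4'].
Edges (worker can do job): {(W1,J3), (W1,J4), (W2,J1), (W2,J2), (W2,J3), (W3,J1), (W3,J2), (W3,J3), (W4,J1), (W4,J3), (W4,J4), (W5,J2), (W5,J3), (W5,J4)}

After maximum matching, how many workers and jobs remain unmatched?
Unmatched: 1 workers, 0 jobs

Maximum matching size: 4
Workers: 5 total, 4 matched, 1 unmatched
Jobs: 4 total, 4 matched, 0 unmatched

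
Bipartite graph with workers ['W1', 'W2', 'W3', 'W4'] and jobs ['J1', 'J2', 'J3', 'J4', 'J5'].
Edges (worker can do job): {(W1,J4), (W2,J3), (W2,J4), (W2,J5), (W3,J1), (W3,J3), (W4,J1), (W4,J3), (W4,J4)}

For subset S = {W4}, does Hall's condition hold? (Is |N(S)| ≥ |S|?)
Yes: |N(S)| = 3, |S| = 1

Subset S = {W4}
Neighbors N(S) = {J1, J3, J4}

|N(S)| = 3, |S| = 1
Hall's condition: |N(S)| ≥ |S| is satisfied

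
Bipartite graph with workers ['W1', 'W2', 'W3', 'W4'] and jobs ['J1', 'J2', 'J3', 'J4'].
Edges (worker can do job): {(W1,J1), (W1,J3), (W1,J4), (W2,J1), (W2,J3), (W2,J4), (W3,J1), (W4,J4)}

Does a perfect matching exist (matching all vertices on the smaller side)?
No, maximum matching has size 3 < 4

Maximum matching has size 3, need 4 for perfect matching.
Unmatched workers: ['W2']
Unmatched jobs: ['J2']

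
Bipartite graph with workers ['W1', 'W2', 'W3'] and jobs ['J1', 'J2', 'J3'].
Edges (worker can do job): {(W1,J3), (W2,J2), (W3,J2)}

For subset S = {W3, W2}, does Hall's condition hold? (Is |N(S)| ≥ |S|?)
No: |N(S)| = 1, |S| = 2

Subset S = {W3, W2}
Neighbors N(S) = {J2}

|N(S)| = 1, |S| = 2
Hall's condition: |N(S)| ≥ |S| is NOT satisfied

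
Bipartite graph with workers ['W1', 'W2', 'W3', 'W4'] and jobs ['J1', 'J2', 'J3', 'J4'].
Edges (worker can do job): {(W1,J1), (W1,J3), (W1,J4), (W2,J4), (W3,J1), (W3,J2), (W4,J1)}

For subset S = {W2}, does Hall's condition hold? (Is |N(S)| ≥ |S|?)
Yes: |N(S)| = 1, |S| = 1

Subset S = {W2}
Neighbors N(S) = {J4}

|N(S)| = 1, |S| = 1
Hall's condition: |N(S)| ≥ |S| is satisfied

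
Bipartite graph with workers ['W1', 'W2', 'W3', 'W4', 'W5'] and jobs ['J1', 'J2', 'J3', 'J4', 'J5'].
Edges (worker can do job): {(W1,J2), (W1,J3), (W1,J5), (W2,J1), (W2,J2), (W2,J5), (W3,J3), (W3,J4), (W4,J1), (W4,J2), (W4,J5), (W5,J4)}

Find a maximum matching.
Matching: {(W1,J5), (W2,J2), (W3,J3), (W4,J1), (W5,J4)}

Maximum matching (size 5):
  W1 → J5
  W2 → J2
  W3 → J3
  W4 → J1
  W5 → J4

Each worker is assigned to at most one job, and each job to at most one worker.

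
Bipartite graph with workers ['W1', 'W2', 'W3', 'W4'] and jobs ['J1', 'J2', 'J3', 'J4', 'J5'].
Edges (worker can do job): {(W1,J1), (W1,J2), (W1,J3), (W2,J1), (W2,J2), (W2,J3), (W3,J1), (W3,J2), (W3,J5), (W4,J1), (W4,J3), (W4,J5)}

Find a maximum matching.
Matching: {(W1,J2), (W2,J3), (W3,J1), (W4,J5)}

Maximum matching (size 4):
  W1 → J2
  W2 → J3
  W3 → J1
  W4 → J5

Each worker is assigned to at most one job, and each job to at most one worker.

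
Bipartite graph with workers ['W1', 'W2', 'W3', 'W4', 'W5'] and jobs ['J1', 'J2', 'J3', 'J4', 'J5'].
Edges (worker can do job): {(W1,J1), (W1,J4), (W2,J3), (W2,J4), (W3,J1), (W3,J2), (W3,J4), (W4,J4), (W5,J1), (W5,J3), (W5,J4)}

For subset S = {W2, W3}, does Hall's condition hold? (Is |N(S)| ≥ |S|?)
Yes: |N(S)| = 4, |S| = 2

Subset S = {W2, W3}
Neighbors N(S) = {J1, J2, J3, J4}

|N(S)| = 4, |S| = 2
Hall's condition: |N(S)| ≥ |S| is satisfied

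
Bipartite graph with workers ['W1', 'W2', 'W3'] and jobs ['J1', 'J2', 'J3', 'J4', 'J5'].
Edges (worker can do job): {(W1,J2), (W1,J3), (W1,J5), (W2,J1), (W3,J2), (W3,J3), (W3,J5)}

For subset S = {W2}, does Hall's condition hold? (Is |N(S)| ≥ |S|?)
Yes: |N(S)| = 1, |S| = 1

Subset S = {W2}
Neighbors N(S) = {J1}

|N(S)| = 1, |S| = 1
Hall's condition: |N(S)| ≥ |S| is satisfied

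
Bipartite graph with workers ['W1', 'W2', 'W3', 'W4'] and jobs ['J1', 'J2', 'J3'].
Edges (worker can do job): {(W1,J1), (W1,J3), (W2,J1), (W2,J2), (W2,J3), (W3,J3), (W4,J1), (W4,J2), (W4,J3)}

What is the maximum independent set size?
Maximum independent set = 4

By König's theorem:
- Min vertex cover = Max matching = 3
- Max independent set = Total vertices - Min vertex cover
- Max independent set = 7 - 3 = 4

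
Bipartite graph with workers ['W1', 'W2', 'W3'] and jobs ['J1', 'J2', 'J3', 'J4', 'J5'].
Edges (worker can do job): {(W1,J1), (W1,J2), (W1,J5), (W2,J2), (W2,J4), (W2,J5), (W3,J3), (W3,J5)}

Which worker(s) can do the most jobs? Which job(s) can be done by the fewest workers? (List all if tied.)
Most versatile: W1, W2 (3 jobs); Least covered: J1, J3, J4 (1 workers)

Worker degrees (jobs they can do): W1:3, W2:3, W3:2
Job degrees (workers who can do it): J1:1, J2:2, J3:1, J4:1, J5:3

Maximum worker degree is 3, achieved by: W1, W2
Minimum job degree is 1, achieved by: J1, J3, J4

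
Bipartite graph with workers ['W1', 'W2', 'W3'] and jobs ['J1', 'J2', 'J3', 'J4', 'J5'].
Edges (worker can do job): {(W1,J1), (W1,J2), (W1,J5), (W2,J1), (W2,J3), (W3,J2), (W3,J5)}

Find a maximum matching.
Matching: {(W1,J5), (W2,J3), (W3,J2)}

Maximum matching (size 3):
  W1 → J5
  W2 → J3
  W3 → J2

Each worker is assigned to at most one job, and each job to at most one worker.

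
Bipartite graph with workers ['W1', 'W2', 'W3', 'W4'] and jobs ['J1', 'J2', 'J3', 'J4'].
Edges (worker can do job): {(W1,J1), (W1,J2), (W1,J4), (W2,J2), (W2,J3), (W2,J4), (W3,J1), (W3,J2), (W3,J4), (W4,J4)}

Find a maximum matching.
Matching: {(W1,J1), (W2,J3), (W3,J2), (W4,J4)}

Maximum matching (size 4):
  W1 → J1
  W2 → J3
  W3 → J2
  W4 → J4

Each worker is assigned to at most one job, and each job to at most one worker.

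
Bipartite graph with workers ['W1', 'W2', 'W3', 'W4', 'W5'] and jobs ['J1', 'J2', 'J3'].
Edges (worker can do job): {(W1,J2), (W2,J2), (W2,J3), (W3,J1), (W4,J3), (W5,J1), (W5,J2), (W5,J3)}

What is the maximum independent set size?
Maximum independent set = 5

By König's theorem:
- Min vertex cover = Max matching = 3
- Max independent set = Total vertices - Min vertex cover
- Max independent set = 8 - 3 = 5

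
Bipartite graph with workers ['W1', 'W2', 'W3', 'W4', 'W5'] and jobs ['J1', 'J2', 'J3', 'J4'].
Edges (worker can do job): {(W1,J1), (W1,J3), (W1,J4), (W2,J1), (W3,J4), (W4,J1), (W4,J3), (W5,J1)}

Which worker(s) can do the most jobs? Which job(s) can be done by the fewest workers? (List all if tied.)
Most versatile: W1 (3 jobs); Least covered: J2 (0 workers)

Worker degrees (jobs they can do): W1:3, W2:1, W3:1, W4:2, W5:1
Job degrees (workers who can do it): J1:4, J2:0, J3:2, J4:2

Maximum worker degree is 3, achieved by: W1
Minimum job degree is 0, achieved by: J2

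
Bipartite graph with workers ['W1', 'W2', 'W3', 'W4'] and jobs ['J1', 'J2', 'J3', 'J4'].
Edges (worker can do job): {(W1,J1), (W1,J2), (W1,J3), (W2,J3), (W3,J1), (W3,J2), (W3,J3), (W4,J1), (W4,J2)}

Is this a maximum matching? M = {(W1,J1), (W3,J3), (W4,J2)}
Yes, size 3 is maximum

Proposed matching has size 3.
Maximum matching size for this graph: 3.

This is a maximum matching.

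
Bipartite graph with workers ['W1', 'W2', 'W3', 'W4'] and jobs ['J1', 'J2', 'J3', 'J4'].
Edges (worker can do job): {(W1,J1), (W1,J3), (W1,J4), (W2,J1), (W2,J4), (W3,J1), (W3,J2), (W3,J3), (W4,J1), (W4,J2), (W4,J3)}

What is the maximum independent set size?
Maximum independent set = 4

By König's theorem:
- Min vertex cover = Max matching = 4
- Max independent set = Total vertices - Min vertex cover
- Max independent set = 8 - 4 = 4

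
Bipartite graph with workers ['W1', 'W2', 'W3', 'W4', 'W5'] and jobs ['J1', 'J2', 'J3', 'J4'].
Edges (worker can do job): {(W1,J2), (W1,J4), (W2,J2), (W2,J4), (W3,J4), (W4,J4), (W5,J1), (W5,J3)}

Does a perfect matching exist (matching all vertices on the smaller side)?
No, maximum matching has size 3 < 4

Maximum matching has size 3, need 4 for perfect matching.
Unmatched workers: ['W4', 'W2']
Unmatched jobs: ['J3']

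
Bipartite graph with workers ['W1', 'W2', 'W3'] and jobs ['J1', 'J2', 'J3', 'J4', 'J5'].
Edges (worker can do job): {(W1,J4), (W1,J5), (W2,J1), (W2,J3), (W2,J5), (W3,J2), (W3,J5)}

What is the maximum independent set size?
Maximum independent set = 5

By König's theorem:
- Min vertex cover = Max matching = 3
- Max independent set = Total vertices - Min vertex cover
- Max independent set = 8 - 3 = 5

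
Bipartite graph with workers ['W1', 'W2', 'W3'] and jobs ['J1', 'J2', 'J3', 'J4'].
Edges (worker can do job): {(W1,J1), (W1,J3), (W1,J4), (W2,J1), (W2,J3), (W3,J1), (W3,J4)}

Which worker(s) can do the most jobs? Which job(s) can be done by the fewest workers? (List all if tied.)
Most versatile: W1 (3 jobs); Least covered: J2 (0 workers)

Worker degrees (jobs they can do): W1:3, W2:2, W3:2
Job degrees (workers who can do it): J1:3, J2:0, J3:2, J4:2

Maximum worker degree is 3, achieved by: W1
Minimum job degree is 0, achieved by: J2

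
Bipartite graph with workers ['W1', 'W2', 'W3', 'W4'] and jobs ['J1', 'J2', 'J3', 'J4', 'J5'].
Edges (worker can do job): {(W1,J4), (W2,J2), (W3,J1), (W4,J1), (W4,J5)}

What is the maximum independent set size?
Maximum independent set = 5

By König's theorem:
- Min vertex cover = Max matching = 4
- Max independent set = Total vertices - Min vertex cover
- Max independent set = 9 - 4 = 5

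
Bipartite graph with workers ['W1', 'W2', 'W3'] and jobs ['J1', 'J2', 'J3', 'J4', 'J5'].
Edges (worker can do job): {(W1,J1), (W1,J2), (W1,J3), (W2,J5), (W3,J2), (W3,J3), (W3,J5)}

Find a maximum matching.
Matching: {(W1,J2), (W2,J5), (W3,J3)}

Maximum matching (size 3):
  W1 → J2
  W2 → J5
  W3 → J3

Each worker is assigned to at most one job, and each job to at most one worker.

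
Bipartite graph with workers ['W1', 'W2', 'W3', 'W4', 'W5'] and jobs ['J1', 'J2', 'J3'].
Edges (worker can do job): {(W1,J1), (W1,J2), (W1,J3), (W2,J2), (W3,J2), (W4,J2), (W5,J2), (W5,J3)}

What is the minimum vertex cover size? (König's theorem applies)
Minimum vertex cover size = 3

By König's theorem: in bipartite graphs,
min vertex cover = max matching = 3

Maximum matching has size 3, so minimum vertex cover also has size 3.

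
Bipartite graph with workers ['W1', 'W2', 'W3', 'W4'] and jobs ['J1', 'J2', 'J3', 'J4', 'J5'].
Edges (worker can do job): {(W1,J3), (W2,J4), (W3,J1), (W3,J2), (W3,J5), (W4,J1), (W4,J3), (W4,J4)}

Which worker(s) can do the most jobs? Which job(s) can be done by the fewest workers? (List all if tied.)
Most versatile: W3, W4 (3 jobs); Least covered: J2, J5 (1 workers)

Worker degrees (jobs they can do): W1:1, W2:1, W3:3, W4:3
Job degrees (workers who can do it): J1:2, J2:1, J3:2, J4:2, J5:1

Maximum worker degree is 3, achieved by: W3, W4
Minimum job degree is 1, achieved by: J2, J5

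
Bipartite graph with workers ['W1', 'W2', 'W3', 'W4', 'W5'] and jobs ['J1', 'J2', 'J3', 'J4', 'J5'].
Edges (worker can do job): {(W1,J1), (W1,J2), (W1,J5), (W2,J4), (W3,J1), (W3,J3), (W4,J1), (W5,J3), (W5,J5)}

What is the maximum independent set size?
Maximum independent set = 5

By König's theorem:
- Min vertex cover = Max matching = 5
- Max independent set = Total vertices - Min vertex cover
- Max independent set = 10 - 5 = 5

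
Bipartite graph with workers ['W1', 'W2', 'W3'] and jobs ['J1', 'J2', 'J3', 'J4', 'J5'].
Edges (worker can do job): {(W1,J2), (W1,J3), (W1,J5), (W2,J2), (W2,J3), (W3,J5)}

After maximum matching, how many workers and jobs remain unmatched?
Unmatched: 0 workers, 2 jobs

Maximum matching size: 3
Workers: 3 total, 3 matched, 0 unmatched
Jobs: 5 total, 3 matched, 2 unmatched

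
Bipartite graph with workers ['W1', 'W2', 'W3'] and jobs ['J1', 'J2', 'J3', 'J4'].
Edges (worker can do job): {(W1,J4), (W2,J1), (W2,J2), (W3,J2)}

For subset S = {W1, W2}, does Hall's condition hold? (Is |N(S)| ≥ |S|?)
Yes: |N(S)| = 3, |S| = 2

Subset S = {W1, W2}
Neighbors N(S) = {J1, J2, J4}

|N(S)| = 3, |S| = 2
Hall's condition: |N(S)| ≥ |S| is satisfied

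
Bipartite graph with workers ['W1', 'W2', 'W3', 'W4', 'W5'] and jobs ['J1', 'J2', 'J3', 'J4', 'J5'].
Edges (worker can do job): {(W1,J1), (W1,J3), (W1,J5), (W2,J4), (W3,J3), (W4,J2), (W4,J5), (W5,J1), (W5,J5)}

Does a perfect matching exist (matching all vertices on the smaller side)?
Yes, perfect matching exists (size 5)

Perfect matching: {(W1,J1), (W2,J4), (W3,J3), (W4,J2), (W5,J5)}
All 5 vertices on the smaller side are matched.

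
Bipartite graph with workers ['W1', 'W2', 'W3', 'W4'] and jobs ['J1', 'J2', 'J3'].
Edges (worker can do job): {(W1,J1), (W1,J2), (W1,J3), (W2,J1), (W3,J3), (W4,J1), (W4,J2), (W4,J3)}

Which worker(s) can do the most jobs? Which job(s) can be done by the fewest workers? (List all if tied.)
Most versatile: W1, W4 (3 jobs); Least covered: J2 (2 workers)

Worker degrees (jobs they can do): W1:3, W2:1, W3:1, W4:3
Job degrees (workers who can do it): J1:3, J2:2, J3:3

Maximum worker degree is 3, achieved by: W1, W4
Minimum job degree is 2, achieved by: J2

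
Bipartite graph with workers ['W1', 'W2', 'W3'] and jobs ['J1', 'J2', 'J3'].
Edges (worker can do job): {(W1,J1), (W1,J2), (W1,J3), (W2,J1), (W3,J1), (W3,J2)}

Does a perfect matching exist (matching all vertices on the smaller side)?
Yes, perfect matching exists (size 3)

Perfect matching: {(W1,J3), (W2,J1), (W3,J2)}
All 3 vertices on the smaller side are matched.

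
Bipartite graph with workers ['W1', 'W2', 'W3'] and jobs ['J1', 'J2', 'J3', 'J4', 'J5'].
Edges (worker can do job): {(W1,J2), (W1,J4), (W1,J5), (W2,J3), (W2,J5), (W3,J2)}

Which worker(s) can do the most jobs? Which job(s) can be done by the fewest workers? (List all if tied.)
Most versatile: W1 (3 jobs); Least covered: J1 (0 workers)

Worker degrees (jobs they can do): W1:3, W2:2, W3:1
Job degrees (workers who can do it): J1:0, J2:2, J3:1, J4:1, J5:2

Maximum worker degree is 3, achieved by: W1
Minimum job degree is 0, achieved by: J1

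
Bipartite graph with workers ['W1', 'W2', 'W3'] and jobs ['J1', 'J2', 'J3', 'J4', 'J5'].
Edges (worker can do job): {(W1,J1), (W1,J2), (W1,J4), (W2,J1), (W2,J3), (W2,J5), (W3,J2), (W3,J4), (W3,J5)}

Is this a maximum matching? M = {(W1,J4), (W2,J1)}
No, size 2 is not maximum

Proposed matching has size 2.
Maximum matching size for this graph: 3.

This is NOT maximum - can be improved to size 3.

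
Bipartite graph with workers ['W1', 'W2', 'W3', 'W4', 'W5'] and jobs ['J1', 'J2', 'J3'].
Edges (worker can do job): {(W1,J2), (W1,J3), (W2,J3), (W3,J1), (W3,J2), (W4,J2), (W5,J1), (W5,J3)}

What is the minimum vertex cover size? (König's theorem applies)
Minimum vertex cover size = 3

By König's theorem: in bipartite graphs,
min vertex cover = max matching = 3

Maximum matching has size 3, so minimum vertex cover also has size 3.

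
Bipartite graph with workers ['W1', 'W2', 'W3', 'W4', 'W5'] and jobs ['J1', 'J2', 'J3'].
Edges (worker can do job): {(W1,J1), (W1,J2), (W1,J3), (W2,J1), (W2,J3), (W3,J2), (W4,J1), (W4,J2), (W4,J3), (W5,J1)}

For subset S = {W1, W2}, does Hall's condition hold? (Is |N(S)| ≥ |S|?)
Yes: |N(S)| = 3, |S| = 2

Subset S = {W1, W2}
Neighbors N(S) = {J1, J2, J3}

|N(S)| = 3, |S| = 2
Hall's condition: |N(S)| ≥ |S| is satisfied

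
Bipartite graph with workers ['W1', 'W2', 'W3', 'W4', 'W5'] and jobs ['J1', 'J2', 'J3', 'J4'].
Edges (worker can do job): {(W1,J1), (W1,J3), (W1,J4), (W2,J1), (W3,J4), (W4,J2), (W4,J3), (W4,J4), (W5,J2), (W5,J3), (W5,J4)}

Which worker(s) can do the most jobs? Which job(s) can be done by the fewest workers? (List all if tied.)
Most versatile: W1, W4, W5 (3 jobs); Least covered: J1, J2 (2 workers)

Worker degrees (jobs they can do): W1:3, W2:1, W3:1, W4:3, W5:3
Job degrees (workers who can do it): J1:2, J2:2, J3:3, J4:4

Maximum worker degree is 3, achieved by: W1, W4, W5
Minimum job degree is 2, achieved by: J1, J2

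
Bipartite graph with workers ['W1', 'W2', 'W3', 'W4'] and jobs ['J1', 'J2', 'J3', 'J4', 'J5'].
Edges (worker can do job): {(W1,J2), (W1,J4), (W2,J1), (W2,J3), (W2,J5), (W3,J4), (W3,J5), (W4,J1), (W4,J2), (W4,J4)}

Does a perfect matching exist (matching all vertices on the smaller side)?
Yes, perfect matching exists (size 4)

Perfect matching: {(W1,J4), (W2,J1), (W3,J5), (W4,J2)}
All 4 vertices on the smaller side are matched.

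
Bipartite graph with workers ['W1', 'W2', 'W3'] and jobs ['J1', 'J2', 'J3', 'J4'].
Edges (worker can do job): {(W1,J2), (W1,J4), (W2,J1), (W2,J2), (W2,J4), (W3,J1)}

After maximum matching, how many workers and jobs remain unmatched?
Unmatched: 0 workers, 1 jobs

Maximum matching size: 3
Workers: 3 total, 3 matched, 0 unmatched
Jobs: 4 total, 3 matched, 1 unmatched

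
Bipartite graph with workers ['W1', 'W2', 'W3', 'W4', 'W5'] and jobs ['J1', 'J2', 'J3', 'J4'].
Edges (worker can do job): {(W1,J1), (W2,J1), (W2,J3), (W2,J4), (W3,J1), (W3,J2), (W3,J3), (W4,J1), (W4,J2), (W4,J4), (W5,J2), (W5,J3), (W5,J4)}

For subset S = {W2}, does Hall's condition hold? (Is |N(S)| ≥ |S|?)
Yes: |N(S)| = 3, |S| = 1

Subset S = {W2}
Neighbors N(S) = {J1, J3, J4}

|N(S)| = 3, |S| = 1
Hall's condition: |N(S)| ≥ |S| is satisfied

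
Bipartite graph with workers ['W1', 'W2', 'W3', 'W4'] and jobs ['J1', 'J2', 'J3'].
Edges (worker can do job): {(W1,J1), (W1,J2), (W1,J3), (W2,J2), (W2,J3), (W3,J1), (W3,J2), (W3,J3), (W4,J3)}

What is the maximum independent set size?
Maximum independent set = 4

By König's theorem:
- Min vertex cover = Max matching = 3
- Max independent set = Total vertices - Min vertex cover
- Max independent set = 7 - 3 = 4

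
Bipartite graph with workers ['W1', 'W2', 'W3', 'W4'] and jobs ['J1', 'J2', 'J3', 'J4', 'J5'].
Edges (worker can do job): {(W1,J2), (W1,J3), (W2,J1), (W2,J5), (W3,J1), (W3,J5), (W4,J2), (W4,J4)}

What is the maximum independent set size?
Maximum independent set = 5

By König's theorem:
- Min vertex cover = Max matching = 4
- Max independent set = Total vertices - Min vertex cover
- Max independent set = 9 - 4 = 5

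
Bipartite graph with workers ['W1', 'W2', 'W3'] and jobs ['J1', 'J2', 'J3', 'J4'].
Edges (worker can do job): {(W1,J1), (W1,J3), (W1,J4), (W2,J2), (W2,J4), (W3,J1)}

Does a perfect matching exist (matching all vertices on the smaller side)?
Yes, perfect matching exists (size 3)

Perfect matching: {(W1,J3), (W2,J4), (W3,J1)}
All 3 vertices on the smaller side are matched.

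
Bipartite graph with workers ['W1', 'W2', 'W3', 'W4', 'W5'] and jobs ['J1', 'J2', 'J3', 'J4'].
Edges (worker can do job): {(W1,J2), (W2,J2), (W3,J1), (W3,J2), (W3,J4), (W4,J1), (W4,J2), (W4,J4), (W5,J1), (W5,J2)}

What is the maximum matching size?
Maximum matching size = 3

Maximum matching: {(W3,J2), (W4,J4), (W5,J1)}
Size: 3

This assigns 3 workers to 3 distinct jobs.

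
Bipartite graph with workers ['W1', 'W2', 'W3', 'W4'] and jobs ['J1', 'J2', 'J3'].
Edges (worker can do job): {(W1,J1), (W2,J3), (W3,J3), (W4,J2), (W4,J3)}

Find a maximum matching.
Matching: {(W1,J1), (W3,J3), (W4,J2)}

Maximum matching (size 3):
  W1 → J1
  W3 → J3
  W4 → J2

Each worker is assigned to at most one job, and each job to at most one worker.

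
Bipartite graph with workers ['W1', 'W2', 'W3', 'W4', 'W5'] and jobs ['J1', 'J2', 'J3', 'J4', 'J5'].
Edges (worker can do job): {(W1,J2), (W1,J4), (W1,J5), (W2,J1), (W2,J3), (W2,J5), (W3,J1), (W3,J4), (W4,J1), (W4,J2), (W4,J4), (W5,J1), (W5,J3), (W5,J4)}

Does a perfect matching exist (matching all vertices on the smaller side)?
Yes, perfect matching exists (size 5)

Perfect matching: {(W1,J5), (W2,J1), (W3,J4), (W4,J2), (W5,J3)}
All 5 vertices on the smaller side are matched.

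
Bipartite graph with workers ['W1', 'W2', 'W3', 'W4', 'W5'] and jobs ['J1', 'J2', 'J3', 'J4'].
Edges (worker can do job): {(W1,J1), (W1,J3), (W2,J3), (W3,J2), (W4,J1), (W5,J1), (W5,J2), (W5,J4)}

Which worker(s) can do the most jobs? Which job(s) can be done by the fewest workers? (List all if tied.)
Most versatile: W5 (3 jobs); Least covered: J4 (1 workers)

Worker degrees (jobs they can do): W1:2, W2:1, W3:1, W4:1, W5:3
Job degrees (workers who can do it): J1:3, J2:2, J3:2, J4:1

Maximum worker degree is 3, achieved by: W5
Minimum job degree is 1, achieved by: J4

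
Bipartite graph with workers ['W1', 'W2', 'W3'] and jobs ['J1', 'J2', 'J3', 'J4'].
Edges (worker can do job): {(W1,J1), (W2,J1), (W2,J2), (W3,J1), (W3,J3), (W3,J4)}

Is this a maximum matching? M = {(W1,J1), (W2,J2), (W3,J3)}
Yes, size 3 is maximum

Proposed matching has size 3.
Maximum matching size for this graph: 3.

This is a maximum matching.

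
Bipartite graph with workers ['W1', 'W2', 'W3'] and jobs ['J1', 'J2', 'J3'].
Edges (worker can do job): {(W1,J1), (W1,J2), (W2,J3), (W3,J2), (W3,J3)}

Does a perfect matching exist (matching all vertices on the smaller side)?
Yes, perfect matching exists (size 3)

Perfect matching: {(W1,J1), (W2,J3), (W3,J2)}
All 3 vertices on the smaller side are matched.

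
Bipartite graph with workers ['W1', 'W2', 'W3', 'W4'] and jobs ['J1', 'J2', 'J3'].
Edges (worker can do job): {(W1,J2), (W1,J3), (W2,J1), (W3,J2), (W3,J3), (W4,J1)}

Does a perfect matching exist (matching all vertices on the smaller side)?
Yes, perfect matching exists (size 3)

Perfect matching: {(W1,J3), (W3,J2), (W4,J1)}
All 3 vertices on the smaller side are matched.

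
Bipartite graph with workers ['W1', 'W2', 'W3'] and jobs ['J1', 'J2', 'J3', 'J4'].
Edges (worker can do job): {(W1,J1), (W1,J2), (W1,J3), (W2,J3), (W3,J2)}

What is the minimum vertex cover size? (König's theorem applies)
Minimum vertex cover size = 3

By König's theorem: in bipartite graphs,
min vertex cover = max matching = 3

Maximum matching has size 3, so minimum vertex cover also has size 3.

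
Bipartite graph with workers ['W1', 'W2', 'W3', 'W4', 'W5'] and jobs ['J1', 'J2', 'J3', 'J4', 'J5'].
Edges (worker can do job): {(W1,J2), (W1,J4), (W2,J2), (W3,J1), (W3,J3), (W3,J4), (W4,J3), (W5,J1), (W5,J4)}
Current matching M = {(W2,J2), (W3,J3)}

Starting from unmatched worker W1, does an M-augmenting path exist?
Yes: W1 → J4

An M-augmenting path alternates non-matching / matching edges, starting and ending at unmatched vertices.
Path: W1 → J4
(J4 is unmatched in M, so the path is augmenting.)
Flipping edges along this path would increase |M| from 2 to 3.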